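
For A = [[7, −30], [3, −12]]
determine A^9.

tr A = −5 and det A = 6, so the characteristic polynomial is λ² − (−5)λ + (6) with roots −2 and −3.
Eigenvectors give P = [[10, −3], [3, −1]] with P⁻¹ = [[1, −3], [3, −10]], and A = P·diag(−2, −3)·P⁻¹.
Then A^9 = P·diag(−512, −19683)·P⁻¹ = [[−5120, 59049], [−1536, 19683]] · [[1, −3], [3, −10]] = [[172027, −575130], [57513, −192222]].

[[172027, −575130], [57513, −192222]]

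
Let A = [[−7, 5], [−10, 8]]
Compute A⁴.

[[−49, 65], [−130, 146]]

tr A = 1 and det A = −6, so the characteristic polynomial is λ² − (1)λ + (−6) with roots −2 and 3.
Eigenvectors give P = [[1, −1], [1, −2]] with P⁻¹ = [[2, −1], [1, −1]], and A = P·diag(−2, 3)·P⁻¹.
Then A⁴ = P·diag(16, 81)·P⁻¹ = [[16, −81], [16, −162]] · [[2, −1], [1, −1]] = [[−49, 65], [−130, 146]].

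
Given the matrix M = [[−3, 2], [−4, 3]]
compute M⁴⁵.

M² = I (check: tr M = 0 and det M = −1), so M⁴⁵ = M since 45 is odd.

[[−3, 2], [−4, 3]]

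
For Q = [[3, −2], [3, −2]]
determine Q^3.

[[3, −2], [3, −2]]

Q² = Q (a projection; rank 1, trace 1), so Q^3 = Q.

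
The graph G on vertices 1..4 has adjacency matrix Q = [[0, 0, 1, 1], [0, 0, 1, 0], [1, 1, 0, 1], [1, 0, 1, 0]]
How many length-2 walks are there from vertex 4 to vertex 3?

The number of length-2 walks from vertex 4 to vertex 3 is entry (4,3) of Q^2, where Q is the adjacency matrix.
Q^2 = [[2, 1, 1, 1], [1, 1, 0, 1], [1, 0, 3, 1], [1, 1, 1, 2]]

1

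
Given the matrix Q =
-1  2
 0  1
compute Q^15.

[[-1, 2], [0, 1]]

Q² = I (check: tr Q = 0 and det Q = -1), so Q^15 = Q since 15 is odd.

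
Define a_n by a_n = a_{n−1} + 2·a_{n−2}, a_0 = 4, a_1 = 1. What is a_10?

With companion matrix M = [[1, 2], [1, 0]], [a_n, a_{n−1}]ᵀ = M·[a_{n−1}, a_{n−2}]ᵀ, so [a_10, a_9]ᵀ = M^9·[a_1, a_0]ᵀ.
M^9 = [[341, 342], [171, 170]], giving [a_10, a_9]ᵀ = [[1709], [851]].

1709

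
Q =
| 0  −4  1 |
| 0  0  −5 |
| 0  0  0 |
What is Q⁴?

Q is strictly triangular, hence nilpotent: Q³ = 0, so Q⁴ = 0.

[[0, 0, 0], [0, 0, 0], [0, 0, 0]]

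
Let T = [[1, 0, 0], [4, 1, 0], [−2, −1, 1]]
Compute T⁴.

[[1, 0, 0], [16, 1, 0], [−32, −4, 1]]

T = I + N where N = [[0, 0, 0], [4, 0, 0], [−2, −1, 0]] is strictly lower-triangular, so N³ = 0.
(I + N)⁴ = I + 4·N + 6·N² = [[1, 0, 0], [16, 1, 0], [−32, −4, 1]].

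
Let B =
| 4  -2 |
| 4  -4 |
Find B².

[[8, 0], [0, 8]]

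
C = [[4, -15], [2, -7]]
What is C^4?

[[-74, 225], [-30, 91]]

tr C = -3 and det C = 2, so the characteristic polynomial is λ² − (-3)λ + (2) with roots -2 and -1.
Eigenvectors give P = [[-5, 3], [-2, 1]] with P⁻¹ = [[1, -3], [2, -5]], and C = P·diag(-2, -1)·P⁻¹.
Then C^4 = P·diag(16, 1)·P⁻¹ = [[-80, 3], [-32, 1]] · [[1, -3], [2, -5]] = [[-74, 225], [-30, 91]].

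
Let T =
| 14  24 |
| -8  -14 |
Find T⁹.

[[3584, 6144], [-2048, -3584]]

tr T = 0 and det T = -4, so the characteristic polynomial is λ² − (0)λ + (-4) with roots -2 and 2.
Eigenvectors give P = [[-3, 2], [2, -1]] with P⁻¹ = [[1, 2], [2, 3]], and T = P·diag(-2, 2)·P⁻¹.
Then T⁹ = P·diag(-512, 512)·P⁻¹ = [[1536, 1024], [-1024, -512]] · [[1, 2], [2, 3]] = [[3584, 6144], [-2048, -3584]].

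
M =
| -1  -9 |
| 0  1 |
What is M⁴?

M² = I (check: tr M = 0 and det M = -1), so M⁴ = I since 4 is even.

[[1, 0], [0, 1]]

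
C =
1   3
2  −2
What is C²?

[[7, −3], [−2, 10]]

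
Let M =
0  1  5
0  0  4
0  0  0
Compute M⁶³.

M is strictly triangular, hence nilpotent: M³ = 0, so M⁶³ = 0.

[[0, 0, 0], [0, 0, 0], [0, 0, 0]]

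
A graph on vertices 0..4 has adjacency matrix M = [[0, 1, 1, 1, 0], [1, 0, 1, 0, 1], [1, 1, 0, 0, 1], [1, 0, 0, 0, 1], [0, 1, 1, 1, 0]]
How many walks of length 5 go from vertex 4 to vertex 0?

26

The number of length-5 walks from vertex 4 to vertex 0 is entry (4,0) of M^5, where M is the adjacency matrix.
M^2 = [[3, 1, 1, 0, 3], [1, 3, 2, 2, 1], [1, 2, 3, 2, 1], [0, 2, 2, 2, 0], [3, 1, 1, 0, 3]]
M^3 = [[2, 7, 7, 6, 2], [7, 4, 5, 2, 7], [7, 5, 4, 2, 7], [6, 2, 2, 0, 6], [2, 7, 7, 6, 2]]
M^4 = [[20, 11, 11, 4, 20], [11, 19, 18, 14, 11], [11, 18, 19, 14, 11], [4, 14, 14, 12, 4], [20, 11, 11, 4, 20]]
M^5 = [[26, 51, 51, 40, 26], [51, 40, 41, 22, 51], [51, 41, 40, 22, 51], [40, 22, 22, 8, 40], [26, 51, 51, 40, 26]]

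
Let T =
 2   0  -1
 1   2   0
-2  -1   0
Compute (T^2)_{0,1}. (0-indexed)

1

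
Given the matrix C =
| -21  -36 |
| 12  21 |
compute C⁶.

[[729, 0], [0, 729]]

tr C = 0 and det C = -9, so the characteristic polynomial is λ² − (0)λ + (-9) with roots 3 and -3.
Eigenvectors give P = [[3, -2], [-2, 1]] with P⁻¹ = [[-1, -2], [-2, -3]], and C = P·diag(3, -3)·P⁻¹.
Then C⁶ = P·diag(729, 729)·P⁻¹ = [[2187, -1458], [-1458, 729]] · [[-1, -2], [-2, -3]] = [[729, 0], [0, 729]].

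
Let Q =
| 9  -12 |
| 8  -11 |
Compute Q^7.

tr Q = -2 and det Q = -3, so the characteristic polynomial is λ² − (-2)λ + (-3) with roots -3 and 1.
Eigenvectors give P = [[1, 3], [1, 2]] with P⁻¹ = [[-2, 3], [1, -1]], and Q = P·diag(-3, 1)·P⁻¹.
Then Q^7 = P·diag(-2187, 1)·P⁻¹ = [[-2187, 3], [-2187, 2]] · [[-2, 3], [1, -1]] = [[4377, -6564], [4376, -6563]].

[[4377, -6564], [4376, -6563]]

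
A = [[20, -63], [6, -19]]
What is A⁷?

tr A = 1 and det A = -2, so the characteristic polynomial is λ² − (1)λ + (-2) with roots -1 and 2.
Eigenvectors give P = [[-3, -7], [-1, -2]] with P⁻¹ = [[2, -7], [-1, 3]], and A = P·diag(-1, 2)·P⁻¹.
Then A⁷ = P·diag(-1, 128)·P⁻¹ = [[3, -896], [1, -256]] · [[2, -7], [-1, 3]] = [[902, -2709], [258, -775]].

[[902, -2709], [258, -775]]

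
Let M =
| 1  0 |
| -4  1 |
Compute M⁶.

M = I + N where N = [[0, 0], [-4, 0]] is strictly lower-triangular, so N² = 0.
(I + N)⁶ = I + 6·N = [[1, 0], [-24, 1]].

[[1, 0], [-24, 1]]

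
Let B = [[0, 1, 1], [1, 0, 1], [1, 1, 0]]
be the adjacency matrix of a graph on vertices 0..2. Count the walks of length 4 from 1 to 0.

The number of length-4 walks from vertex 1 to vertex 0 is entry (1,0) of B⁴, where B is the adjacency matrix.
B² = [[2, 1, 1], [1, 2, 1], [1, 1, 2]]
B³ = [[2, 3, 3], [3, 2, 3], [3, 3, 2]]
B⁴ = [[6, 5, 5], [5, 6, 5], [5, 5, 6]]

5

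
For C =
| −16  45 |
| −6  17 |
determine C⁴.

[[−74, 225], [−30, 91]]

tr C = 1 and det C = −2, so the characteristic polynomial is λ² − (1)λ + (−2) with roots 2 and −1.
Eigenvectors give P = [[−5, 3], [−2, 1]] with P⁻¹ = [[1, −3], [2, −5]], and C = P·diag(2, −1)·P⁻¹.
Then C⁴ = P·diag(16, 1)·P⁻¹ = [[−80, 3], [−32, 1]] · [[1, −3], [2, −5]] = [[−74, 225], [−30, 91]].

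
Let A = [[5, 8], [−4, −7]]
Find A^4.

[[−79, −160], [80, 161]]

tr A = −2 and det A = −3, so the characteristic polynomial is λ² − (−2)λ + (−3) with roots 1 and −3.
Eigenvectors give P = [[−2, 1], [1, −1]] with P⁻¹ = [[−1, −1], [−1, −2]], and A = P·diag(1, −3)·P⁻¹.
Then A^4 = P·diag(1, 81)·P⁻¹ = [[−2, 81], [1, −81]] · [[−1, −1], [−1, −2]] = [[−79, −160], [80, 161]].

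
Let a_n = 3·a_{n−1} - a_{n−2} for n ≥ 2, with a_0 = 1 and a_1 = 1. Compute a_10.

4181

With companion matrix C = [[3, -1], [1, 0]], [a_n, a_{n−1}]ᵀ = C·[a_{n−1}, a_{n−2}]ᵀ, so [a_10, a_9]ᵀ = C^9·[a_1, a_0]ᵀ.
C^9 = [[6765, -2584], [2584, -987]], giving [a_10, a_9]ᵀ = [[4181], [1597]].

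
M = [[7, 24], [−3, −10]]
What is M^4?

[[−119, −360], [45, 136]]

tr M = −3 and det M = 2, so the characteristic polynomial is λ² − (−3)λ + (2) with roots −1 and −2.
Eigenvectors give P = [[−3, −8], [1, 3]] with P⁻¹ = [[−3, −8], [1, 3]], and M = P·diag(−1, −2)·P⁻¹.
Then M^4 = P·diag(1, 16)·P⁻¹ = [[−3, −128], [1, 48]] · [[−3, −8], [1, 3]] = [[−119, −360], [45, 136]].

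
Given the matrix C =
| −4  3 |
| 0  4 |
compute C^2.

[[16, 0], [0, 16]]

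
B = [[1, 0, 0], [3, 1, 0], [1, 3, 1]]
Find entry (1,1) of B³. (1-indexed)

B = I + N where N = [[0, 0, 0], [3, 0, 0], [1, 3, 0]] is strictly lower-triangular, so N³ = 0.
(I + N)³ = I + 3·N + 3·N² = [[1, 0, 0], [9, 1, 0], [30, 9, 1]].

1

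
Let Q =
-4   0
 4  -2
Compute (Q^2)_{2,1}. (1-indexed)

-24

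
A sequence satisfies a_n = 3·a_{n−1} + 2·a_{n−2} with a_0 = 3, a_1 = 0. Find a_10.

With companion matrix B = [[3, 2], [1, 0]], [a_n, a_{n−1}]ᵀ = B·[a_{n−1}, a_{n−2}]ᵀ, so [a_10, a_9]ᵀ = B^9·[a_1, a_0]ᵀ.
B^9 = [[79647, 44726], [22363, 12558]], giving [a_10, a_9]ᵀ = [[134178], [37674]].

134178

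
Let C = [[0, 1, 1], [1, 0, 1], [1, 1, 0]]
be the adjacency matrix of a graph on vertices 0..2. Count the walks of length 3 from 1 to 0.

3

The number of length-3 walks from vertex 1 to vertex 0 is entry (1,0) of C³, where C is the adjacency matrix.
C² = [[2, 1, 1], [1, 2, 1], [1, 1, 2]]
C³ = [[2, 3, 3], [3, 2, 3], [3, 3, 2]]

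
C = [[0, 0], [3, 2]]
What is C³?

C² = [[0, 0], [6, 4]]
C³ = [[0, 0], [12, 8]]

[[0, 0], [12, 8]]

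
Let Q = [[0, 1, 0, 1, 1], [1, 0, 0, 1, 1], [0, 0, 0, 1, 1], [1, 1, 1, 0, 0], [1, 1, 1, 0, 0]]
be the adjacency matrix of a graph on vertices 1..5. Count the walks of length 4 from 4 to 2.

The number of length-4 walks from vertex 4 to vertex 2 is entry (4,2) of Q⁴, where Q is the adjacency matrix.
Q² = [[3, 2, 2, 1, 1], [2, 3, 2, 1, 1], [2, 2, 2, 0, 0], [1, 1, 0, 3, 3], [1, 1, 0, 3, 3]]
Q³ = [[4, 5, 2, 7, 7], [5, 4, 2, 7, 7], [2, 2, 0, 6, 6], [7, 7, 6, 2, 2], [7, 7, 6, 2, 2]]
Q⁴ = [[19, 18, 14, 11, 11], [18, 19, 14, 11, 11], [14, 14, 12, 4, 4], [11, 11, 4, 20, 20], [11, 11, 4, 20, 20]]

11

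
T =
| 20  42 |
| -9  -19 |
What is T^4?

[[106, 210], [-45, -89]]

tr T = 1 and det T = -2, so the characteristic polynomial is λ² − (1)λ + (-2) with roots 2 and -1.
Eigenvectors give P = [[-7, 2], [3, -1]] with P⁻¹ = [[-1, -2], [-3, -7]], and T = P·diag(2, -1)·P⁻¹.
Then T^4 = P·diag(16, 1)·P⁻¹ = [[-112, 2], [48, -1]] · [[-1, -2], [-3, -7]] = [[106, 210], [-45, -89]].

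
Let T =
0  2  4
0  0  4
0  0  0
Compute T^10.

T is strictly triangular, hence nilpotent: T^3 = 0, so T^10 = 0.

[[0, 0, 0], [0, 0, 0], [0, 0, 0]]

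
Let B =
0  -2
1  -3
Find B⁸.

tr B = -3 and det B = 2, so the characteristic polynomial is λ² − (-3)λ + (2) with roots -1 and -2.
Eigenvectors give P = [[-2, 1], [-1, 1]] with P⁻¹ = [[-1, 1], [-1, 2]], and B = P·diag(-1, -2)·P⁻¹.
Then B⁸ = P·diag(1, 256)·P⁻¹ = [[-2, 256], [-1, 256]] · [[-1, 1], [-1, 2]] = [[-254, 510], [-255, 511]].

[[-254, 510], [-255, 511]]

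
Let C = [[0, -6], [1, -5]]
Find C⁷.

[[3990, -12354], [2059, -6305]]

tr C = -5 and det C = 6, so the characteristic polynomial is λ² − (-5)λ + (6) with roots -2 and -3.
Eigenvectors give P = [[3, -2], [1, -1]] with P⁻¹ = [[1, -2], [1, -3]], and C = P·diag(-2, -3)·P⁻¹.
Then C⁷ = P·diag(-128, -2187)·P⁻¹ = [[-384, 4374], [-128, 2187]] · [[1, -2], [1, -3]] = [[3990, -12354], [2059, -6305]].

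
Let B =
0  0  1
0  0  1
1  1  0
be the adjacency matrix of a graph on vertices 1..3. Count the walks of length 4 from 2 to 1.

2

The number of length-4 walks from vertex 2 to vertex 1 is entry (2,1) of B^4, where B is the adjacency matrix.
B^2 = [[1, 1, 0], [1, 1, 0], [0, 0, 2]]
B^3 = [[0, 0, 2], [0, 0, 2], [2, 2, 0]]
B^4 = [[2, 2, 0], [2, 2, 0], [0, 0, 4]]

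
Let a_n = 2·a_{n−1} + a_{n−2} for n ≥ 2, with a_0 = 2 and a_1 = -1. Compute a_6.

-12

With companion matrix A = [[2, 1], [1, 0]], [a_n, a_{n−1}]ᵀ = A·[a_{n−1}, a_{n−2}]ᵀ, so [a_6, a_5]ᵀ = A⁵·[a_1, a_0]ᵀ.
A⁵ = [[70, 29], [29, 12]], giving [a_6, a_5]ᵀ = [[-12], [-5]].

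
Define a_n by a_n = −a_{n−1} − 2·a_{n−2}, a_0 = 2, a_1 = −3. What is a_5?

−9

With companion matrix T = [[−1, −2], [1, 0]], [a_n, a_{n−1}]ᵀ = T·[a_{n−1}, a_{n−2}]ᵀ, so [a_5, a_4]ᵀ = T^4·[a_1, a_0]ᵀ.
T^4 = [[−1, −6], [3, 2]], giving [a_5, a_4]ᵀ = [[−9], [−5]].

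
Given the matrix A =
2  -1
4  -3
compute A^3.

A^2 = [[0, 1], [-4, 5]]
A^3 = [[4, -3], [12, -11]]

[[4, -3], [12, -11]]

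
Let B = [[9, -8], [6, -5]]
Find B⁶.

[[2913, -2912], [2184, -2183]]

tr B = 4 and det B = 3, so the characteristic polynomial is λ² − (4)λ + (3) with roots 1 and 3.
Eigenvectors give P = [[-1, -4], [-1, -3]] with P⁻¹ = [[3, -4], [-1, 1]], and B = P·diag(1, 3)·P⁻¹.
Then B⁶ = P·diag(1, 729)·P⁻¹ = [[-1, -2916], [-1, -2187]] · [[3, -4], [-1, 1]] = [[2913, -2912], [2184, -2183]].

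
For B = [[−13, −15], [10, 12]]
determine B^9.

[[−60073, −60585], [40390, 40902]]

tr B = −1 and det B = −6, so the characteristic polynomial is λ² − (−1)λ + (−6) with roots −3 and 2.
Eigenvectors give P = [[3, 1], [−2, −1]] with P⁻¹ = [[1, 1], [−2, −3]], and B = P·diag(−3, 2)·P⁻¹.
Then B^9 = P·diag(−19683, 512)·P⁻¹ = [[−59049, 512], [39366, −512]] · [[1, 1], [−2, −3]] = [[−60073, −60585], [40390, 40902]].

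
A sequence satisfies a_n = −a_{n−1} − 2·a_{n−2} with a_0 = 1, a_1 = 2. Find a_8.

With companion matrix B = [[−1, −2], [1, 0]], [a_n, a_{n−1}]ᵀ = B·[a_{n−1}, a_{n−2}]ᵀ, so [a_8, a_7]ᵀ = B⁷·[a_1, a_0]ᵀ.
B⁷ = [[3, −14], [7, 10]], giving [a_8, a_7]ᵀ = [[−8], [24]].

−8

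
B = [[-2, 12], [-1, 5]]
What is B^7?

tr B = 3 and det B = 2, so the characteristic polynomial is λ² − (3)λ + (2) with roots 1 and 2.
Eigenvectors give P = [[4, 3], [1, 1]] with P⁻¹ = [[1, -3], [-1, 4]], and B = P·diag(1, 2)·P⁻¹.
Then B^7 = P·diag(1, 128)·P⁻¹ = [[4, 384], [1, 128]] · [[1, -3], [-1, 4]] = [[-380, 1524], [-127, 509]].

[[-380, 1524], [-127, 509]]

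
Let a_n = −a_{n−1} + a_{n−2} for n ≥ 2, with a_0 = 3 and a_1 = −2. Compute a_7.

With companion matrix Q = [[−1, 1], [1, 0]], [a_n, a_{n−1}]ᵀ = Q·[a_{n−1}, a_{n−2}]ᵀ, so [a_7, a_6]ᵀ = Q⁶·[a_1, a_0]ᵀ.
Q⁶ = [[13, −8], [−8, 5]], giving [a_7, a_6]ᵀ = [[−50], [31]].

−50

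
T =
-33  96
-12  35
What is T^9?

tr T = 2 and det T = -3, so the characteristic polynomial is λ² − (2)λ + (-3) with roots -1 and 3.
Eigenvectors give P = [[3, -8], [1, -3]] with P⁻¹ = [[3, -8], [1, -3]], and T = P·diag(-1, 3)·P⁻¹.
Then T^9 = P·diag(-1, 19683)·P⁻¹ = [[-3, -157464], [-1, -59049]] · [[3, -8], [1, -3]] = [[-157473, 472416], [-59052, 177155]].

[[-157473, 472416], [-59052, 177155]]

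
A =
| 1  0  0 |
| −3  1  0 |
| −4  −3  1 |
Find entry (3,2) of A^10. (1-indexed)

A = I + N where N = [[0, 0, 0], [−3, 0, 0], [−4, −3, 0]] is strictly lower-triangular, so N^3 = 0.
(I + N)^10 = I + 10·N + 45·N^2 = [[1, 0, 0], [−30, 1, 0], [365, −30, 1]].

−30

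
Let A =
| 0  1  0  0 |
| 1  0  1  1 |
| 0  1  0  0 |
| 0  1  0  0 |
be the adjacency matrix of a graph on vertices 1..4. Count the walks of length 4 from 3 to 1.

The number of length-4 walks from vertex 3 to vertex 1 is entry (3,1) of A^4, where A is the adjacency matrix.
A^2 = [[1, 0, 1, 1], [0, 3, 0, 0], [1, 0, 1, 1], [1, 0, 1, 1]]
A^3 = [[0, 3, 0, 0], [3, 0, 3, 3], [0, 3, 0, 0], [0, 3, 0, 0]]
A^4 = [[3, 0, 3, 3], [0, 9, 0, 0], [3, 0, 3, 3], [3, 0, 3, 3]]

3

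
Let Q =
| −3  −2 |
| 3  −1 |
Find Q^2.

[[3, 8], [−12, −5]]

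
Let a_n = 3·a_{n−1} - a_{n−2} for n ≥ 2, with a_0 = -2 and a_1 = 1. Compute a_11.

31241

With companion matrix C = [[3, -1], [1, 0]], [a_n, a_{n−1}]ᵀ = C·[a_{n−1}, a_{n−2}]ᵀ, so [a_11, a_10]ᵀ = C^10·[a_1, a_0]ᵀ.
C^10 = [[17711, -6765], [6765, -2584]], giving [a_11, a_10]ᵀ = [[31241], [11933]].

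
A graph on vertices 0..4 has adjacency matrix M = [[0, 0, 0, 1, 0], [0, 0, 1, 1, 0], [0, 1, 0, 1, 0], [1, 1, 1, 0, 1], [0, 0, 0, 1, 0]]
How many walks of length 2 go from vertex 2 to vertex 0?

The number of length-2 walks from vertex 2 to vertex 0 is entry (2,0) of M², where M is the adjacency matrix.
M² = [[1, 1, 1, 0, 1], [1, 2, 1, 1, 1], [1, 1, 2, 1, 1], [0, 1, 1, 4, 0], [1, 1, 1, 0, 1]]

1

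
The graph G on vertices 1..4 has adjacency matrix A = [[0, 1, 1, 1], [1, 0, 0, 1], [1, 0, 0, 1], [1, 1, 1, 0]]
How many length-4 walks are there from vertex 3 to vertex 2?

10

The number of length-4 walks from vertex 3 to vertex 2 is entry (3,2) of A⁴, where A is the adjacency matrix.
A² = [[3, 1, 1, 2], [1, 2, 2, 1], [1, 2, 2, 1], [2, 1, 1, 3]]
A³ = [[4, 5, 5, 5], [5, 2, 2, 5], [5, 2, 2, 5], [5, 5, 5, 4]]
A⁴ = [[15, 9, 9, 14], [9, 10, 10, 9], [9, 10, 10, 9], [14, 9, 9, 15]]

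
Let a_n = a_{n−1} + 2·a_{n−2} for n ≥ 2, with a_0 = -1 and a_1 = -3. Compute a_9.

-683

With companion matrix A = [[1, 2], [1, 0]], [a_n, a_{n−1}]ᵀ = A·[a_{n−1}, a_{n−2}]ᵀ, so [a_9, a_8]ᵀ = A⁸·[a_1, a_0]ᵀ.
A⁸ = [[171, 170], [85, 86]], giving [a_9, a_8]ᵀ = [[-683], [-341]].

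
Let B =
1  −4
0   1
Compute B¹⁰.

[[1, −40], [0, 1]]

B = I + N where N = [[0, −4], [0, 0]] is strictly upper-triangular, so N² = 0.
(I + N)¹⁰ = I + 10·N = [[1, −40], [0, 1]].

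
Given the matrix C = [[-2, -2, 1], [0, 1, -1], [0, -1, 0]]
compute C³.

[[-8, -7, 3], [0, 3, -2], [0, -2, 1]]

C² = [[4, 1, 0], [0, 2, -1], [0, -1, 1]]
C³ = [[-8, -7, 3], [0, 3, -2], [0, -2, 1]]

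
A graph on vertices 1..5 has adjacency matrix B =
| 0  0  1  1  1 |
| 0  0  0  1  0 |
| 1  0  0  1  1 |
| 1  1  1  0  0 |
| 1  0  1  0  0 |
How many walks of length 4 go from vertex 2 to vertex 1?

6

The number of length-4 walks from vertex 2 to vertex 1 is entry (2,1) of B⁴, where B is the adjacency matrix.
B² = [[3, 1, 2, 1, 1], [1, 1, 1, 0, 0], [2, 1, 3, 1, 1], [1, 0, 1, 3, 2], [1, 0, 1, 2, 2]]
B³ = [[4, 1, 5, 6, 5], [1, 0, 1, 3, 2], [5, 1, 4, 6, 5], [6, 3, 6, 2, 2], [5, 2, 5, 2, 2]]
B⁴ = [[16, 6, 15, 10, 9], [6, 3, 6, 2, 2], [15, 6, 16, 10, 9], [10, 2, 10, 15, 12], [9, 2, 9, 12, 10]]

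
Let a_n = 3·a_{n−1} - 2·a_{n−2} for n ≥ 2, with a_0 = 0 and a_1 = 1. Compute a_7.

With companion matrix A = [[3, -2], [1, 0]], [a_n, a_{n−1}]ᵀ = A·[a_{n−1}, a_{n−2}]ᵀ, so [a_7, a_6]ᵀ = A⁶·[a_1, a_0]ᵀ.
A⁶ = [[127, -126], [63, -62]], giving [a_7, a_6]ᵀ = [[127], [63]].

127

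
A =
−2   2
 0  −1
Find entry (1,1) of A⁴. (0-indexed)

A² = [[4, −6], [0, 1]]
A³ = [[−8, 14], [0, −1]]
A⁴ = [[16, −30], [0, 1]]

1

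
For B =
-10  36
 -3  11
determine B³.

tr B = 1 and det B = -2, so the characteristic polynomial is λ² − (1)λ + (-2) with roots 2 and -1.
Eigenvectors give P = [[3, 4], [1, 1]] with P⁻¹ = [[-1, 4], [1, -3]], and B = P·diag(2, -1)·P⁻¹.
Then B³ = P·diag(8, -1)·P⁻¹ = [[24, -4], [8, -1]] · [[-1, 4], [1, -3]] = [[-28, 108], [-9, 35]].

[[-28, 108], [-9, 35]]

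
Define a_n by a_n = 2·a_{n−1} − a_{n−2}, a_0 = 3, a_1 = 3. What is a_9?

3

With companion matrix C = [[2, −1], [1, 0]], [a_n, a_{n−1}]ᵀ = C·[a_{n−1}, a_{n−2}]ᵀ, so [a_9, a_8]ᵀ = C⁸·[a_1, a_0]ᵀ.
C⁸ = [[9, −8], [8, −7]], giving [a_9, a_8]ᵀ = [[3], [3]].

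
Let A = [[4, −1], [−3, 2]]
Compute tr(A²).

26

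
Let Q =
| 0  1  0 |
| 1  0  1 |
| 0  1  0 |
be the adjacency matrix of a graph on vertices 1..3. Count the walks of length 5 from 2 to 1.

4

The number of length-5 walks from vertex 2 to vertex 1 is entry (2,1) of Q^5, where Q is the adjacency matrix.
Q^2 = [[1, 0, 1], [0, 2, 0], [1, 0, 1]]
Q^3 = [[0, 2, 0], [2, 0, 2], [0, 2, 0]]
Q^4 = [[2, 0, 2], [0, 4, 0], [2, 0, 2]]
Q^5 = [[0, 4, 0], [4, 0, 4], [0, 4, 0]]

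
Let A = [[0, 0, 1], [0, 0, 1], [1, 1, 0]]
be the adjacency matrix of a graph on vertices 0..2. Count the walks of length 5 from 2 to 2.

The number of length-5 walks from vertex 2 to vertex 2 is entry (2,2) of A^5, where A is the adjacency matrix.
A^2 = [[1, 1, 0], [1, 1, 0], [0, 0, 2]]
A^3 = [[0, 0, 2], [0, 0, 2], [2, 2, 0]]
A^4 = [[2, 2, 0], [2, 2, 0], [0, 0, 4]]
A^5 = [[0, 0, 4], [0, 0, 4], [4, 4, 0]]

0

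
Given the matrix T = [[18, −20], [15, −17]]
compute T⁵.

[[1068, −1100], [825, −857]]

tr T = 1 and det T = −6, so the characteristic polynomial is λ² − (1)λ + (−6) with roots −2 and 3.
Eigenvectors give P = [[−1, 4], [−1, 3]] with P⁻¹ = [[3, −4], [1, −1]], and T = P·diag(−2, 3)·P⁻¹.
Then T⁵ = P·diag(−32, 243)·P⁻¹ = [[32, 972], [32, 729]] · [[3, −4], [1, −1]] = [[1068, −1100], [825, −857]].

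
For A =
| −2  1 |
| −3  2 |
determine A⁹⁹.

A² = I (check: tr A = 0 and det A = −1), so A⁹⁹ = A since 99 is odd.

[[−2, 1], [−3, 2]]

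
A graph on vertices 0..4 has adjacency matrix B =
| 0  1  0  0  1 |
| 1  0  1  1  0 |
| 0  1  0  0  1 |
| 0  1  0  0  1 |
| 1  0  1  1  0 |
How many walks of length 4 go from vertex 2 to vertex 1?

The number of length-4 walks from vertex 2 to vertex 1 is entry (2,1) of B⁴, where B is the adjacency matrix.
B² = [[2, 0, 2, 2, 0], [0, 3, 0, 0, 3], [2, 0, 2, 2, 0], [2, 0, 2, 2, 0], [0, 3, 0, 0, 3]]
B³ = [[0, 6, 0, 0, 6], [6, 0, 6, 6, 0], [0, 6, 0, 0, 6], [0, 6, 0, 0, 6], [6, 0, 6, 6, 0]]
B⁴ = [[12, 0, 12, 12, 0], [0, 18, 0, 0, 18], [12, 0, 12, 12, 0], [12, 0, 12, 12, 0], [0, 18, 0, 0, 18]]

0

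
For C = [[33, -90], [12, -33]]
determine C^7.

[[24057, -65610], [8748, -24057]]

tr C = 0 and det C = -9, so the characteristic polynomial is λ² − (0)λ + (-9) with roots 3 and -3.
Eigenvectors give P = [[3, 5], [1, 2]] with P⁻¹ = [[2, -5], [-1, 3]], and C = P·diag(3, -3)·P⁻¹.
Then C^7 = P·diag(2187, -2187)·P⁻¹ = [[6561, -10935], [2187, -4374]] · [[2, -5], [-1, 3]] = [[24057, -65610], [8748, -24057]].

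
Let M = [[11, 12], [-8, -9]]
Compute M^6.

[[2185, 2184], [-1456, -1455]]

tr M = 2 and det M = -3, so the characteristic polynomial is λ² − (2)λ + (-3) with roots -1 and 3.
Eigenvectors give P = [[-1, 3], [1, -2]] with P⁻¹ = [[2, 3], [1, 1]], and M = P·diag(-1, 3)·P⁻¹.
Then M^6 = P·diag(1, 729)·P⁻¹ = [[-1, 2187], [1, -1458]] · [[2, 3], [1, 1]] = [[2185, 2184], [-1456, -1455]].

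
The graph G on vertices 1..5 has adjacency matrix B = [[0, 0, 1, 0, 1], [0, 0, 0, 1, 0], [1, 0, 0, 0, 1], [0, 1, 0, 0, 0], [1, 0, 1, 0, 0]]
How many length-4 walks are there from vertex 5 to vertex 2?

0

The number of length-4 walks from vertex 5 to vertex 2 is entry (5,2) of B^4, where B is the adjacency matrix.
B^2 = [[2, 0, 1, 0, 1], [0, 1, 0, 0, 0], [1, 0, 2, 0, 1], [0, 0, 0, 1, 0], [1, 0, 1, 0, 2]]
B^3 = [[2, 0, 3, 0, 3], [0, 0, 0, 1, 0], [3, 0, 2, 0, 3], [0, 1, 0, 0, 0], [3, 0, 3, 0, 2]]
B^4 = [[6, 0, 5, 0, 5], [0, 1, 0, 0, 0], [5, 0, 6, 0, 5], [0, 0, 0, 1, 0], [5, 0, 5, 0, 6]]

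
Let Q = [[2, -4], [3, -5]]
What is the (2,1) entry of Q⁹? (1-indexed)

1533

tr Q = -3 and det Q = 2, so the characteristic polynomial is λ² − (-3)λ + (2) with roots -2 and -1.
Eigenvectors give P = [[1, 4], [1, 3]] with P⁻¹ = [[-3, 4], [1, -1]], and Q = P·diag(-2, -1)·P⁻¹.
Then Q⁹ = P·diag(-512, -1)·P⁻¹ = [[-512, -4], [-512, -3]] · [[-3, 4], [1, -1]] = [[1532, -2044], [1533, -2045]].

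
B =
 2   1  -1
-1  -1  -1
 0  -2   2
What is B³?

[[3, 10, -16], [-4, -3, -1], [6, -8, 12]]

B² = [[3, 3, -5], [-1, 2, 0], [2, -2, 6]]
B³ = [[3, 10, -16], [-4, -3, -1], [6, -8, 12]]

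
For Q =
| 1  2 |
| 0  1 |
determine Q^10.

[[1, 20], [0, 1]]

Q = I + N where N = [[0, 2], [0, 0]] is strictly upper-triangular, so N^2 = 0.
(I + N)^10 = I + 10·N = [[1, 20], [0, 1]].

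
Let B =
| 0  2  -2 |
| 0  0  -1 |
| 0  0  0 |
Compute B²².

[[0, 0, 0], [0, 0, 0], [0, 0, 0]]

B is strictly triangular, hence nilpotent: B³ = 0, so B²² = 0.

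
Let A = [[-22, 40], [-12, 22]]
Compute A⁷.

[[-1408, 2560], [-768, 1408]]

tr A = 0 and det A = -4, so the characteristic polynomial is λ² − (0)λ + (-4) with roots -2 and 2.
Eigenvectors give P = [[2, -5], [1, -3]] with P⁻¹ = [[3, -5], [1, -2]], and A = P·diag(-2, 2)·P⁻¹.
Then A⁷ = P·diag(-128, 128)·P⁻¹ = [[-256, -640], [-128, -384]] · [[3, -5], [1, -2]] = [[-1408, 2560], [-768, 1408]].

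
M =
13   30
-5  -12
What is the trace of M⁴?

tr M = 1 and det M = -6, so the characteristic polynomial is λ² − (1)λ + (-6) with roots 3 and -2.
Eigenvectors give P = [[-3, -2], [1, 1]] with P⁻¹ = [[-1, -2], [1, 3]], and M = P·diag(3, -2)·P⁻¹.
Then M⁴ = P·diag(81, 16)·P⁻¹ = [[-243, -32], [81, 16]] · [[-1, -2], [1, 3]] = [[211, 390], [-65, -114]].

97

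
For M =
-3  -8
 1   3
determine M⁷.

[[-3, -8], [1, 3]]

M² = I (check: tr M = 0 and det M = -1), so M⁷ = M since 7 is odd.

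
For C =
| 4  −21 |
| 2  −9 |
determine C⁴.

[[−374, 1365], [−130, 471]]

tr C = −5 and det C = 6, so the characteristic polynomial is λ² − (−5)λ + (6) with roots −3 and −2.
Eigenvectors give P = [[3, 7], [1, 2]] with P⁻¹ = [[−2, 7], [1, −3]], and C = P·diag(−3, −2)·P⁻¹.
Then C⁴ = P·diag(81, 16)·P⁻¹ = [[243, 112], [81, 32]] · [[−2, 7], [1, −3]] = [[−374, 1365], [−130, 471]].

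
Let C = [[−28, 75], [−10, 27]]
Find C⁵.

tr C = −1 and det C = −6, so the characteristic polynomial is λ² − (−1)λ + (−6) with roots 2 and −3.
Eigenvectors give P = [[5, 3], [2, 1]] with P⁻¹ = [[−1, 3], [2, −5]], and C = P·diag(2, −3)·P⁻¹.
Then C⁵ = P·diag(32, −243)·P⁻¹ = [[160, −729], [64, −243]] · [[−1, 3], [2, −5]] = [[−1618, 4125], [−550, 1407]].

[[−1618, 4125], [−550, 1407]]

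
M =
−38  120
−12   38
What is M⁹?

tr M = 0 and det M = −4, so the characteristic polynomial is λ² − (0)λ + (−4) with roots 2 and −2.
Eigenvectors give P = [[−3, 10], [−1, 3]] with P⁻¹ = [[3, −10], [1, −3]], and M = P·diag(2, −2)·P⁻¹.
Then M⁹ = P·diag(512, −512)·P⁻¹ = [[−1536, −5120], [−512, −1536]] · [[3, −10], [1, −3]] = [[−9728, 30720], [−3072, 9728]].

[[−9728, 30720], [−3072, 9728]]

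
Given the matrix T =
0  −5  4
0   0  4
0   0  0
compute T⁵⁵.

T is strictly triangular, hence nilpotent: T³ = 0, so T⁵⁵ = 0.

[[0, 0, 0], [0, 0, 0], [0, 0, 0]]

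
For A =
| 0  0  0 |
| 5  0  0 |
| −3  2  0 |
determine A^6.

[[0, 0, 0], [0, 0, 0], [0, 0, 0]]

A is strictly triangular, hence nilpotent: A^3 = 0, so A^6 = 0.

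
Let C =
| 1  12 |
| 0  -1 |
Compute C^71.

C² = I (check: tr C = 0 and det C = -1), so C^71 = C since 71 is odd.

[[1, 12], [0, -1]]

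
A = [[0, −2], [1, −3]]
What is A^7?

tr A = −3 and det A = 2, so the characteristic polynomial is λ² − (−3)λ + (2) with roots −2 and −1.
Eigenvectors give P = [[1, 2], [1, 1]] with P⁻¹ = [[−1, 2], [1, −1]], and A = P·diag(−2, −1)·P⁻¹.
Then A^7 = P·diag(−128, −1)·P⁻¹ = [[−128, −2], [−128, −1]] · [[−1, 2], [1, −1]] = [[126, −254], [127, −255]].

[[126, −254], [127, −255]]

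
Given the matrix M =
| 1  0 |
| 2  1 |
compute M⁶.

M = I + N where N = [[0, 0], [2, 0]] is strictly lower-triangular, so N² = 0.
(I + N)⁶ = I + 6·N = [[1, 0], [12, 1]].

[[1, 0], [12, 1]]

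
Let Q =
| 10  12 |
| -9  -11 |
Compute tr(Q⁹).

tr Q = -1 and det Q = -2, so the characteristic polynomial is λ² − (-1)λ + (-2) with roots -2 and 1.
Eigenvectors give P = [[-1, 4], [1, -3]] with P⁻¹ = [[3, 4], [1, 1]], and Q = P·diag(-2, 1)·P⁻¹.
Then Q⁹ = P·diag(-512, 1)·P⁻¹ = [[512, 4], [-512, -3]] · [[3, 4], [1, 1]] = [[1540, 2052], [-1539, -2051]].

-511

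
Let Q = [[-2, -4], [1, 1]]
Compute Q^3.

Q^2 = [[0, 4], [-1, -3]]
Q^3 = [[4, 4], [-1, 1]]

[[4, 4], [-1, 1]]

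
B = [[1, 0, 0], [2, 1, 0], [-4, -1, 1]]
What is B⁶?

[[1, 0, 0], [12, 1, 0], [-54, -6, 1]]

B = I + N where N = [[0, 0, 0], [2, 0, 0], [-4, -1, 0]] is strictly lower-triangular, so N³ = 0.
(I + N)⁶ = I + 6·N + 15·N² = [[1, 0, 0], [12, 1, 0], [-54, -6, 1]].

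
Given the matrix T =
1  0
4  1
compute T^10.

[[1, 0], [40, 1]]

T = I + N where N = [[0, 0], [4, 0]] is strictly lower-triangular, so N^2 = 0.
(I + N)^10 = I + 10·N = [[1, 0], [40, 1]].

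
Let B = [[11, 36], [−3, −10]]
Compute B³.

tr B = 1 and det B = −2, so the characteristic polynomial is λ² − (1)λ + (−2) with roots −1 and 2.
Eigenvectors give P = [[−3, 4], [1, −1]] with P⁻¹ = [[1, 4], [1, 3]], and B = P·diag(−1, 2)·P⁻¹.
Then B³ = P·diag(−1, 8)·P⁻¹ = [[3, 32], [−1, −8]] · [[1, 4], [1, 3]] = [[35, 108], [−9, −28]].

[[35, 108], [−9, −28]]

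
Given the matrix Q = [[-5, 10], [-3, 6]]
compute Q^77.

[[-5, 10], [-3, 6]]

Q² = Q (a projection; rank 1, trace 1), so Q^77 = Q.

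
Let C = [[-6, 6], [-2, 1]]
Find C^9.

tr C = -5 and det C = 6, so the characteristic polynomial is λ² − (-5)λ + (6) with roots -3 and -2.
Eigenvectors give P = [[2, -3], [1, -2]] with P⁻¹ = [[2, -3], [1, -2]], and C = P·diag(-3, -2)·P⁻¹.
Then C^9 = P·diag(-19683, -512)·P⁻¹ = [[-39366, 1536], [-19683, 1024]] · [[2, -3], [1, -2]] = [[-77196, 115026], [-38342, 57001]].

[[-77196, 115026], [-38342, 57001]]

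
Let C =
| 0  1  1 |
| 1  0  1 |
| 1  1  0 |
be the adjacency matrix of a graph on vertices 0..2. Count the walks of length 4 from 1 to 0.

5

The number of length-4 walks from vertex 1 to vertex 0 is entry (1,0) of C⁴, where C is the adjacency matrix.
C² = [[2, 1, 1], [1, 2, 1], [1, 1, 2]]
C³ = [[2, 3, 3], [3, 2, 3], [3, 3, 2]]
C⁴ = [[6, 5, 5], [5, 6, 5], [5, 5, 6]]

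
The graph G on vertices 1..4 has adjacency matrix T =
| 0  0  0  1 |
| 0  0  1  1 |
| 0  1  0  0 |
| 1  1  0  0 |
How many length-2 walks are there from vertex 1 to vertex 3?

0

The number of length-2 walks from vertex 1 to vertex 3 is entry (1,3) of T², where T is the adjacency matrix.
T² = [[1, 1, 0, 0], [1, 2, 0, 0], [0, 0, 1, 1], [0, 0, 1, 2]]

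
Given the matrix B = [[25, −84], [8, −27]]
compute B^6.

tr B = −2 and det B = −3, so the characteristic polynomial is λ² − (−2)λ + (−3) with roots 1 and −3.
Eigenvectors give P = [[7, −3], [2, −1]] with P⁻¹ = [[1, −3], [2, −7]], and B = P·diag(1, −3)·P⁻¹.
Then B^6 = P·diag(1, 729)·P⁻¹ = [[7, −2187], [2, −729]] · [[1, −3], [2, −7]] = [[−4367, 15288], [−1456, 5097]].

[[−4367, 15288], [−1456, 5097]]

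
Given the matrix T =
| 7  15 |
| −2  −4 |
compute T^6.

tr T = 3 and det T = 2, so the characteristic polynomial is λ² − (3)λ + (2) with roots 2 and 1.
Eigenvectors give P = [[−3, 5], [1, −2]] with P⁻¹ = [[−2, −5], [−1, −3]], and T = P·diag(2, 1)·P⁻¹.
Then T^6 = P·diag(64, 1)·P⁻¹ = [[−192, 5], [64, −2]] · [[−2, −5], [−1, −3]] = [[379, 945], [−126, −314]].

[[379, 945], [−126, −314]]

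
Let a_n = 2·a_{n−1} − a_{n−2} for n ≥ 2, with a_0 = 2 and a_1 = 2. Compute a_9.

With companion matrix T = [[2, −1], [1, 0]], [a_n, a_{n−1}]ᵀ = T·[a_{n−1}, a_{n−2}]ᵀ, so [a_9, a_8]ᵀ = T⁸·[a_1, a_0]ᵀ.
T⁸ = [[9, −8], [8, −7]], giving [a_9, a_8]ᵀ = [[2], [2]].

2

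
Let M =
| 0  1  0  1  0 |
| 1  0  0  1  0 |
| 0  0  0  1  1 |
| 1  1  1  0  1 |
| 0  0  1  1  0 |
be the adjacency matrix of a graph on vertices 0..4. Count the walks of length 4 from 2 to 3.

The number of length-4 walks from vertex 2 to vertex 3 is entry (2,3) of M⁴, where M is the adjacency matrix.
M² = [[2, 1, 1, 1, 1], [1, 2, 1, 1, 1], [1, 1, 2, 1, 1], [1, 1, 1, 4, 1], [1, 1, 1, 1, 2]]
M³ = [[2, 3, 2, 5, 2], [3, 2, 2, 5, 2], [2, 2, 2, 5, 3], [5, 5, 5, 4, 5], [2, 2, 3, 5, 2]]
M⁴ = [[8, 7, 7, 9, 7], [7, 8, 7, 9, 7], [7, 7, 8, 9, 7], [9, 9, 9, 20, 9], [7, 7, 7, 9, 8]]

9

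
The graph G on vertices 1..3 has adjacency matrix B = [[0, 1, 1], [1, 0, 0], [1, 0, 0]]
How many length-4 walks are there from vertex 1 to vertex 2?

The number of length-4 walks from vertex 1 to vertex 2 is entry (1,2) of B^4, where B is the adjacency matrix.
B^2 = [[2, 0, 0], [0, 1, 1], [0, 1, 1]]
B^3 = [[0, 2, 2], [2, 0, 0], [2, 0, 0]]
B^4 = [[4, 0, 0], [0, 2, 2], [0, 2, 2]]

0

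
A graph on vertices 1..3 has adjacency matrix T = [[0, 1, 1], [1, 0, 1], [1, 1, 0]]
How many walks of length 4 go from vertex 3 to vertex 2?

The number of length-4 walks from vertex 3 to vertex 2 is entry (3,2) of T⁴, where T is the adjacency matrix.
T² = [[2, 1, 1], [1, 2, 1], [1, 1, 2]]
T³ = [[2, 3, 3], [3, 2, 3], [3, 3, 2]]
T⁴ = [[6, 5, 5], [5, 6, 5], [5, 5, 6]]

5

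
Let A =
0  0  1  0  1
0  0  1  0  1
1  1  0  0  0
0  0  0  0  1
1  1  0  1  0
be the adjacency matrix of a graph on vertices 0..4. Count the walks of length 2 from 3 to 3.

The number of length-2 walks from vertex 3 to vertex 3 is entry (3,3) of A^2, where A is the adjacency matrix.
A^2 = [[2, 2, 0, 1, 0], [2, 2, 0, 1, 0], [0, 0, 2, 0, 2], [1, 1, 0, 1, 0], [0, 0, 2, 0, 3]]

1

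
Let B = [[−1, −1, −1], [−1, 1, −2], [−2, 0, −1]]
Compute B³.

B² = [[4, 0, 4], [4, 2, 1], [4, 2, 3]]
B³ = [[−12, −4, −8], [−8, −2, −9], [−12, −2, −11]]

[[−12, −4, −8], [−8, −2, −9], [−12, −2, −11]]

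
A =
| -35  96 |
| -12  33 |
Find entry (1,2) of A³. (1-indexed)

672

tr A = -2 and det A = -3, so the characteristic polynomial is λ² − (-2)λ + (-3) with roots -3 and 1.
Eigenvectors give P = [[3, -8], [1, -3]] with P⁻¹ = [[3, -8], [1, -3]], and A = P·diag(-3, 1)·P⁻¹.
Then A³ = P·diag(-27, 1)·P⁻¹ = [[-81, -8], [-27, -3]] · [[3, -8], [1, -3]] = [[-251, 672], [-84, 225]].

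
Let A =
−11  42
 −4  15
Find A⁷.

tr A = 4 and det A = 3, so the characteristic polynomial is λ² − (4)λ + (3) with roots 1 and 3.
Eigenvectors give P = [[−7, −3], [−2, −1]] with P⁻¹ = [[−1, 3], [2, −7]], and A = P·diag(1, 3)·P⁻¹.
Then A⁷ = P·diag(1, 2187)·P⁻¹ = [[−7, −6561], [−2, −2187]] · [[−1, 3], [2, −7]] = [[−13115, 45906], [−4372, 15303]].

[[−13115, 45906], [−4372, 15303]]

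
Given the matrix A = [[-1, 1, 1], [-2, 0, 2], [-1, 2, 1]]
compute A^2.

[[-2, 1, 2], [0, 2, 0], [-4, 1, 4]]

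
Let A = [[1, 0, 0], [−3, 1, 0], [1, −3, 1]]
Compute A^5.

[[1, 0, 0], [−15, 1, 0], [95, −15, 1]]

A = I + N where N = [[0, 0, 0], [−3, 0, 0], [1, −3, 0]] is strictly lower-triangular, so N^3 = 0.
(I + N)^5 = I + 5·N + 10·N^2 = [[1, 0, 0], [−15, 1, 0], [95, −15, 1]].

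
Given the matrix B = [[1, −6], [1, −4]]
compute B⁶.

[[−125, 378], [−63, 190]]

tr B = −3 and det B = 2, so the characteristic polynomial is λ² − (−3)λ + (2) with roots −1 and −2.
Eigenvectors give P = [[−3, −2], [−1, −1]] with P⁻¹ = [[−1, 2], [1, −3]], and B = P·diag(−1, −2)·P⁻¹.
Then B⁶ = P·diag(1, 64)·P⁻¹ = [[−3, −128], [−1, −64]] · [[−1, 2], [1, −3]] = [[−125, 378], [−63, 190]].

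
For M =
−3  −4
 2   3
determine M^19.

[[−3, −4], [2, 3]]

M² = I (check: tr M = 0 and det M = −1), so M^19 = M since 19 is odd.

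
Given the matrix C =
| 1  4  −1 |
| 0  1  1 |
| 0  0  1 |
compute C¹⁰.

[[1, 40, 170], [0, 1, 10], [0, 0, 1]]

C = I + N where N = [[0, 4, −1], [0, 0, 1], [0, 0, 0]] is strictly upper-triangular, so N³ = 0.
(I + N)¹⁰ = I + 10·N + 45·N² = [[1, 40, 170], [0, 1, 10], [0, 0, 1]].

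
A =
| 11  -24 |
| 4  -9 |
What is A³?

tr A = 2 and det A = -3, so the characteristic polynomial is λ² − (2)λ + (-3) with roots -1 and 3.
Eigenvectors give P = [[-2, -3], [-1, -1]] with P⁻¹ = [[1, -3], [-1, 2]], and A = P·diag(-1, 3)·P⁻¹.
Then A³ = P·diag(-1, 27)·P⁻¹ = [[2, -81], [1, -27]] · [[1, -3], [-1, 2]] = [[83, -168], [28, -57]].

[[83, -168], [28, -57]]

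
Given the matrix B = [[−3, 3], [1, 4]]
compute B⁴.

B² = [[12, 3], [1, 19]]
B³ = [[−33, 48], [16, 79]]
B⁴ = [[147, 93], [31, 364]]

[[147, 93], [31, 364]]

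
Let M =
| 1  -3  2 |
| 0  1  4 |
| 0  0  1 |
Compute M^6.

[[1, -18, -168], [0, 1, 24], [0, 0, 1]]

M = I + N where N = [[0, -3, 2], [0, 0, 4], [0, 0, 0]] is strictly upper-triangular, so N^3 = 0.
(I + N)^6 = I + 6·N + 15·N^2 = [[1, -18, -168], [0, 1, 24], [0, 0, 1]].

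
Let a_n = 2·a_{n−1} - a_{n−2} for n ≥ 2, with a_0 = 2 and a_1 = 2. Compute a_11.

With companion matrix A = [[2, -1], [1, 0]], [a_n, a_{n−1}]ᵀ = A·[a_{n−1}, a_{n−2}]ᵀ, so [a_11, a_10]ᵀ = A^10·[a_1, a_0]ᵀ.
A^10 = [[11, -10], [10, -9]], giving [a_11, a_10]ᵀ = [[2], [2]].

2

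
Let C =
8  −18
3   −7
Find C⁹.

[[1538, −3078], [513, −1027]]

tr C = 1 and det C = −2, so the characteristic polynomial is λ² − (1)λ + (−2) with roots −1 and 2.
Eigenvectors give P = [[−2, −3], [−1, −1]] with P⁻¹ = [[1, −3], [−1, 2]], and C = P·diag(−1, 2)·P⁻¹.
Then C⁹ = P·diag(−1, 512)·P⁻¹ = [[2, −1536], [1, −512]] · [[1, −3], [−1, 2]] = [[1538, −3078], [513, −1027]].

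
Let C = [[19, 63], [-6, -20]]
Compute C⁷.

[[775, 2709], [-258, -902]]

tr C = -1 and det C = -2, so the characteristic polynomial is λ² − (-1)λ + (-2) with roots -2 and 1.
Eigenvectors give P = [[-3, -7], [1, 2]] with P⁻¹ = [[2, 7], [-1, -3]], and C = P·diag(-2, 1)·P⁻¹.
Then C⁷ = P·diag(-128, 1)·P⁻¹ = [[384, -7], [-128, 2]] · [[2, 7], [-1, -3]] = [[775, 2709], [-258, -902]].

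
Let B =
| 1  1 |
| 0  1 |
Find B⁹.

[[1, 9], [0, 1]]

B = I + N where N = [[0, 1], [0, 0]] is strictly upper-triangular, so N² = 0.
(I + N)⁹ = I + 9·N = [[1, 9], [0, 1]].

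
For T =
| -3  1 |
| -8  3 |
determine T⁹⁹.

T² = I (check: tr T = 0 and det T = -1), so T⁹⁹ = T since 99 is odd.

[[-3, 1], [-8, 3]]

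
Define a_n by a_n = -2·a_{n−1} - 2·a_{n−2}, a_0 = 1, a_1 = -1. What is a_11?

With companion matrix B = [[-2, -2], [1, 0]], [a_n, a_{n−1}]ᵀ = B·[a_{n−1}, a_{n−2}]ᵀ, so [a_11, a_10]ᵀ = B¹⁰·[a_1, a_0]ᵀ.
B¹⁰ = [[32, 64], [-32, -32]], giving [a_11, a_10]ᵀ = [[32], [0]].

32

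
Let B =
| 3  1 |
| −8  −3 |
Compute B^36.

[[1, 0], [0, 1]]

B² = I (check: tr B = 0 and det B = −1), so B^36 = I since 36 is even.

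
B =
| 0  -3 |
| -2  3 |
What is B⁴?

B² = [[6, -9], [-6, 15]]
B³ = [[18, -45], [-30, 63]]
B⁴ = [[90, -189], [-126, 279]]

[[90, -189], [-126, 279]]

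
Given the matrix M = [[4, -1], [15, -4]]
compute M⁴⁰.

M² = I (check: tr M = 0 and det M = -1), so M⁴⁰ = I since 40 is even.

[[1, 0], [0, 1]]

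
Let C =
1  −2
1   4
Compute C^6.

[[−601, −1330], [665, 1394]]

tr C = 5 and det C = 6, so the characteristic polynomial is λ² − (5)λ + (6) with roots 2 and 3.
Eigenvectors give P = [[−2, −1], [1, 1]] with P⁻¹ = [[−1, −1], [1, 2]], and C = P·diag(2, 3)·P⁻¹.
Then C^6 = P·diag(64, 729)·P⁻¹ = [[−128, −729], [64, 729]] · [[−1, −1], [1, 2]] = [[−601, −1330], [665, 1394]].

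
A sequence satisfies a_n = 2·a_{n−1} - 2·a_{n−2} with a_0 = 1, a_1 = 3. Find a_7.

-8

With companion matrix A = [[2, -2], [1, 0]], [a_n, a_{n−1}]ᵀ = A·[a_{n−1}, a_{n−2}]ᵀ, so [a_7, a_6]ᵀ = A^6·[a_1, a_0]ᵀ.
A^6 = [[-8, 16], [-8, 8]], giving [a_7, a_6]ᵀ = [[-8], [-16]].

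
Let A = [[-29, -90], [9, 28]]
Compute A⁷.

[[-1289, -3870], [387, 1162]]

tr A = -1 and det A = -2, so the characteristic polynomial is λ² − (-1)λ + (-2) with roots 1 and -2.
Eigenvectors give P = [[-3, 10], [1, -3]] with P⁻¹ = [[3, 10], [1, 3]], and A = P·diag(1, -2)·P⁻¹.
Then A⁷ = P·diag(1, -128)·P⁻¹ = [[-3, -1280], [1, 384]] · [[3, 10], [1, 3]] = [[-1289, -3870], [387, 1162]].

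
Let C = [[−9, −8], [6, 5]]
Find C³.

[[−105, −104], [78, 77]]

tr C = −4 and det C = 3, so the characteristic polynomial is λ² − (−4)λ + (3) with roots −3 and −1.
Eigenvectors give P = [[4, −1], [−3, 1]] with P⁻¹ = [[1, 1], [3, 4]], and C = P·diag(−3, −1)·P⁻¹.
Then C³ = P·diag(−27, −1)·P⁻¹ = [[−108, 1], [81, −1]] · [[1, 1], [3, 4]] = [[−105, −104], [78, 77]].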